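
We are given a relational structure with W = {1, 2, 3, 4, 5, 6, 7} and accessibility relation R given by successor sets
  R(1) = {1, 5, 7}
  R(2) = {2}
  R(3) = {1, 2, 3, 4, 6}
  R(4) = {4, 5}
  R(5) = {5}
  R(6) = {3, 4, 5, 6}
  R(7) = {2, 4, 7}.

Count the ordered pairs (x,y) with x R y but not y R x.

Enumerating: (1,5), (1,7), (3,1), (3,2), (3,4), (4,5), (6,4), (6,5), (7,2), (7,4).

10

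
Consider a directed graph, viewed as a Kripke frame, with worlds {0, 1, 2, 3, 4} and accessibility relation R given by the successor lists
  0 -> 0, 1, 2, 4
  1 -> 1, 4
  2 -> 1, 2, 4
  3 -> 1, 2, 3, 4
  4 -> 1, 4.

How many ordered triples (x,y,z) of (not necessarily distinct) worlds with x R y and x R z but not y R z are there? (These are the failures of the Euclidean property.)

12

Enumerating: (0,1,0), (0,1,2), (0,2,0), (0,4,0), (0,4,2), (2,1,2), (2,4,2), (3,1,2), (3,1,3), (3,2,3), (3,4,2), (3,4,3).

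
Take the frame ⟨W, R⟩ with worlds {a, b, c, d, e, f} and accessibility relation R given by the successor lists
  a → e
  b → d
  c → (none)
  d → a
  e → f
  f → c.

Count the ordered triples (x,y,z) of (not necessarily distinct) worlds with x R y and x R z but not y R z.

Enumerating: (a,e,e), (b,d,d), (d,a,a), (e,f,f), (f,c,c).

5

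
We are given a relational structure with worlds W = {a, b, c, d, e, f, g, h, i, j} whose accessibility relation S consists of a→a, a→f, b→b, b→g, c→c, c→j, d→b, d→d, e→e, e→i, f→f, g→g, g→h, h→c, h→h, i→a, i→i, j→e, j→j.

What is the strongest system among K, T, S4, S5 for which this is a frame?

T

Reflexive (axiom T): yes — every world is S-related to itself.
Transitive (axiom 4): no — b S g and g S h, but not b S h.
Euclidean (axiom 5): no — a S f and a S a, but not f S a.
So F validates K, T; S4 would additionally require S to be transitive. The strongest is T.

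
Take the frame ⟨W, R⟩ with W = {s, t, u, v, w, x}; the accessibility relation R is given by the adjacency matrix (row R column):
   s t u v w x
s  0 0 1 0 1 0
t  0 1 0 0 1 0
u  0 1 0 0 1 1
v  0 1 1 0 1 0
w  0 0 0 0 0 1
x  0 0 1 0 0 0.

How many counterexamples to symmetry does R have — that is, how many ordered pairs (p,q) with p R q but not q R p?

9

Enumerating: (s,u), (s,w), (t,w), (u,t), (u,w), (v,t), (v,u), (v,w), (w,x).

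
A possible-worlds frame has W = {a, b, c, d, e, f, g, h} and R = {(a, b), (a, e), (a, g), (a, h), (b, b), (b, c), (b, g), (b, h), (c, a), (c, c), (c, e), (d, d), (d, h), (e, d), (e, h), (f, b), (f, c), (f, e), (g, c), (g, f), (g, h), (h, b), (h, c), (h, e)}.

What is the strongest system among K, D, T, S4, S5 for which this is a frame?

Serial (axiom D): yes — every world has a successor (e.g. a R b).
Reflexive (axiom T): no — a is not related to itself.
Transitive (axiom 4): no — a R b and b R c, but not a R c.
Euclidean (axiom 5): no — a R b and a R e, but not b R e.
So F validates K, D; T would additionally require R to be reflexive. The strongest is D.

D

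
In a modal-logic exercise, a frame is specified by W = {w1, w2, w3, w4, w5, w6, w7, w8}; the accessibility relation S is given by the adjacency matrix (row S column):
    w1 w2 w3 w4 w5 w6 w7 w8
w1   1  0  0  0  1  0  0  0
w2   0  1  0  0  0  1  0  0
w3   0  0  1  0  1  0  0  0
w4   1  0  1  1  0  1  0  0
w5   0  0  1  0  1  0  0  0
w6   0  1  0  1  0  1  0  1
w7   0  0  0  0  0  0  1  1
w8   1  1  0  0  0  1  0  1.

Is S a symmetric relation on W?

No

Symmetric: no — w1 S w5 but not w5 S w1.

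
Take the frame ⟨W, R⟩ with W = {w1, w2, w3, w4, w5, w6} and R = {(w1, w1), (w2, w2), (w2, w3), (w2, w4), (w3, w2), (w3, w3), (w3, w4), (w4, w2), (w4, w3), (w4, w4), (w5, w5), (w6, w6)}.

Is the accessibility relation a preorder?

Reflexive: yes — every world is R-related to itself.
Transitive: yes — every two-step R-path is closed by a direct edge.
So R is a preorder.

Yes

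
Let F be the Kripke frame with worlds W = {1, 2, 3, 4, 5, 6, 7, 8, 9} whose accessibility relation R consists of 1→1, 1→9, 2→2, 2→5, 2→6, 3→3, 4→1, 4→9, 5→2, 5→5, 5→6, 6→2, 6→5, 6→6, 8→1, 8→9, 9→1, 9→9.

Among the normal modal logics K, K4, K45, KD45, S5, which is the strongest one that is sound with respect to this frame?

Transitive (axiom 4): yes — every two-step R-path is closed by a direct edge.
Euclidean (axiom 5): yes — any two successors of a common world are R-related.
Serial (axiom D): no — 7 has no R-successor.
Reflexive (axiom T): no — 4 is not related to itself.
So F validates K, K4, K45; KD45 would additionally require R to be serial. The strongest is K45.

K45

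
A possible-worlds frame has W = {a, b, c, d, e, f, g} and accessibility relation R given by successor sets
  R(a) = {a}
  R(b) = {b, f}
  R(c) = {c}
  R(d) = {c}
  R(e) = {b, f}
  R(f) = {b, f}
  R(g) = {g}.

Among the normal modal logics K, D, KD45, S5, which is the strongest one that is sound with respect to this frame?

Serial (axiom D): yes — every world has a successor (e.g. a R a).
Euclidean (axiom 5): yes — any two successors of a common world are R-related.
Transitive (axiom 4): yes — every two-step R-path is closed by a direct edge.
Reflexive (axiom T): no — d is not related to itself.
So F validates K, D, KD45; S5 would additionally require R to be reflexive. The strongest is KD45.

KD45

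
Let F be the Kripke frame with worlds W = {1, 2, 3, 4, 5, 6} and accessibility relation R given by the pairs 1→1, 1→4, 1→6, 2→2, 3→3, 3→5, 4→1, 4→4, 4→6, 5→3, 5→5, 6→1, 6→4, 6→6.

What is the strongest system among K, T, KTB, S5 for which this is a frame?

S5

Reflexive (axiom T): yes — every world is R-related to itself.
Symmetric (axiom B): yes — every pair in R has its reverse in R.
Euclidean (axiom 5): yes — any two successors of a common world are R-related.
So F validates K, T, KTB, S5. The strongest is S5.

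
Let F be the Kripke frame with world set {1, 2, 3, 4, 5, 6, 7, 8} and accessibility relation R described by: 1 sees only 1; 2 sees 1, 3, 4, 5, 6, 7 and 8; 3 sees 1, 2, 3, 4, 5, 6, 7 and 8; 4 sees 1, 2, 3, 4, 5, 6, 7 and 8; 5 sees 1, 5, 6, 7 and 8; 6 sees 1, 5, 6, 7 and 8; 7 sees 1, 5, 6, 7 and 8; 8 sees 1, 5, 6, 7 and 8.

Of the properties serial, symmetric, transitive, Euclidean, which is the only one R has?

Serial: yes — every world has a successor (e.g. 1 R 1).
Symmetric: no — 2 R 1 but not 1 R 2.
Transitive: no — 2 R 3 and 3 R 2, but not 2 R 2.
Euclidean: no — 2 R 1 and 2 R 3, but not 1 R 3.
Only serial holds.

serial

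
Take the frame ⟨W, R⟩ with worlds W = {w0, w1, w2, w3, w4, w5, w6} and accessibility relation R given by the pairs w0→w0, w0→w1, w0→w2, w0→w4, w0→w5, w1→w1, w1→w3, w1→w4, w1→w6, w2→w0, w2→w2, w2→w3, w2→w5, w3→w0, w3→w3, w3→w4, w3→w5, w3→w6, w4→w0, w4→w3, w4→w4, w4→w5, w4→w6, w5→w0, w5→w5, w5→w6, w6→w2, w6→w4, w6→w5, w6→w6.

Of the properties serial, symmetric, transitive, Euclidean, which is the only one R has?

serial

Serial: yes — every world has a successor (e.g. w0 R w0).
Symmetric: no — w0 R w1 but not w1 R w0.
Transitive: no — w0 R w1 and w1 R w3, but not w0 R w3.
Euclidean: no — w0 R w1 and w0 R w2, but not w1 R w2.
Only serial holds.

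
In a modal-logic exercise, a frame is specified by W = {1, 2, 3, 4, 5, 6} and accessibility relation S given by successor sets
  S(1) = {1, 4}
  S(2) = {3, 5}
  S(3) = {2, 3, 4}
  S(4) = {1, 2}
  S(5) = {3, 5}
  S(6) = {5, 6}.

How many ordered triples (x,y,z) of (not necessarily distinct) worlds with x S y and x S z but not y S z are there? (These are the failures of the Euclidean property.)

11

Enumerating: (1,4,4), (2,3,5), (3,2,2), (3,2,4), (3,4,3), (3,4,4), (4,1,2), (4,2,1), (4,2,2), (5,3,5), (6,5,6).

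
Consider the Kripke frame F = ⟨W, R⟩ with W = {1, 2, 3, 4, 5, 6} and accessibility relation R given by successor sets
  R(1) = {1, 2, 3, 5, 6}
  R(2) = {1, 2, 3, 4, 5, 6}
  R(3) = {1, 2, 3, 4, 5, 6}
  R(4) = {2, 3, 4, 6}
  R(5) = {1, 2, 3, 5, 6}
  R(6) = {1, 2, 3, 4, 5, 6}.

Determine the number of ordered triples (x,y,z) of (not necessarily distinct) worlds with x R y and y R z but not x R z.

Enumerating: (1,2,4), (1,3,4), (1,6,4), (4,2,1), (4,2,5), (4,3,1), (4,3,5), (4,6,1), (4,6,5), (5,2,4), (5,3,4), (5,6,4).

12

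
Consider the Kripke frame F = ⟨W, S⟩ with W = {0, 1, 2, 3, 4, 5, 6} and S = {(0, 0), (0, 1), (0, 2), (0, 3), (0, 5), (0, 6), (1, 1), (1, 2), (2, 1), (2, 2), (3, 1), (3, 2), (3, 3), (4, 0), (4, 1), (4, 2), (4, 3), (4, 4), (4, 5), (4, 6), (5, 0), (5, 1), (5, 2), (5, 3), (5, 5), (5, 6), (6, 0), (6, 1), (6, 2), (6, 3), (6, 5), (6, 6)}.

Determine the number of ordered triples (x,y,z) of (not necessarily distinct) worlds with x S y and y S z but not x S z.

S is transitive; there are no such tuples.

0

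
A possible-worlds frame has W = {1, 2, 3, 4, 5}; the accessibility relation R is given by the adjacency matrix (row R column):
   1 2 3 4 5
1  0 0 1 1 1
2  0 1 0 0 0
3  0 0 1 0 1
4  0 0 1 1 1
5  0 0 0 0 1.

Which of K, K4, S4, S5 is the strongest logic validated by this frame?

Transitive (axiom 4): yes — every two-step R-path is closed by a direct edge.
Reflexive (axiom T): no — 1 is not related to itself.
Euclidean (axiom 5): no — 1 R 3 and 1 R 4, but not 3 R 4.
So F validates K, K4; S4 would additionally require R to be reflexive. The strongest is K4.

K4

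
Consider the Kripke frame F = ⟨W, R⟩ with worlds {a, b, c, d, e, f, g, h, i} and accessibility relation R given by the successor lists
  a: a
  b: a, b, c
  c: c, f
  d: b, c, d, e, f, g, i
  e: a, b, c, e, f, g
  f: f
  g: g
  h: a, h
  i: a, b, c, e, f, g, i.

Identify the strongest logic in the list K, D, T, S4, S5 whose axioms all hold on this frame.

Serial (axiom D): yes — every world has a successor (e.g. a R a).
Reflexive (axiom T): yes — every world is R-related to itself.
Transitive (axiom 4): no — b R c and c R f, but not b R f.
Euclidean (axiom 5): no — b R a and b R c, but not a R c.
So F validates K, D, T; S4 would additionally require R to be transitive. The strongest is T.

T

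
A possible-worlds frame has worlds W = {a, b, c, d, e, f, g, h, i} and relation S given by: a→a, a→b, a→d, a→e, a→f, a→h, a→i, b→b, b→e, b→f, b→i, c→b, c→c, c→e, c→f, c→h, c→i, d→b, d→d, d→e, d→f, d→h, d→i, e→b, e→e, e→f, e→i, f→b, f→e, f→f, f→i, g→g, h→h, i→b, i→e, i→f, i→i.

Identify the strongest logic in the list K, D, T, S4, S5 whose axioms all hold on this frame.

S4

Serial (axiom D): yes — every world has a successor (e.g. a S a).
Reflexive (axiom T): yes — every world is S-related to itself.
Transitive (axiom 4): yes — every two-step S-path is closed by a direct edge.
Euclidean (axiom 5): no — a S b and a S d, but not b S d.
So F validates K, D, T, S4; S5 would additionally require S to be Euclidean. The strongest is S4.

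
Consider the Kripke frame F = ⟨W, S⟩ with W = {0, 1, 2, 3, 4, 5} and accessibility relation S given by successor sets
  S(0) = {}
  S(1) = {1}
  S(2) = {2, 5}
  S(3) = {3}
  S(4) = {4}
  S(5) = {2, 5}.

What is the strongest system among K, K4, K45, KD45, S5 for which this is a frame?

Transitive (axiom 4): yes — every two-step S-path is closed by a direct edge.
Euclidean (axiom 5): yes — any two successors of a common world are S-related.
Serial (axiom D): no — 0 has no S-successor.
Reflexive (axiom T): no — 0 is not related to itself.
So F validates K, K4, K45; KD45 would additionally require S to be serial. The strongest is K45.

K45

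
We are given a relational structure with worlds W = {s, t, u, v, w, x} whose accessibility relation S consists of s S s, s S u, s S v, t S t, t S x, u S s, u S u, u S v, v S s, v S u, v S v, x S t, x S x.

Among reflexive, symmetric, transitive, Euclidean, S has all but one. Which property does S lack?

reflexive

Reflexive: no — w is not related to itself.
Symmetric: yes — every pair in S has its reverse in S.
Transitive: yes — every two-step S-path is closed by a direct edge.
Euclidean: yes — any two successors of a common world are S-related.
Only reflexive fails.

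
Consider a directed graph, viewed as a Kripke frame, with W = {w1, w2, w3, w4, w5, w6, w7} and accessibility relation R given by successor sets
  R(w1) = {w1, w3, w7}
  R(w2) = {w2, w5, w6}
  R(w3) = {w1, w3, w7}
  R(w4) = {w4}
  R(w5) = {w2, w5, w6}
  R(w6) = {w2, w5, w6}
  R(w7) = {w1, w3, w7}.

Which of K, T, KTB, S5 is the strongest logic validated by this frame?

S5

Reflexive (axiom T): yes — every world is R-related to itself.
Symmetric (axiom B): yes — every pair in R has its reverse in R.
Euclidean (axiom 5): yes — any two successors of a common world are R-related.
So F validates K, T, KTB, S5. The strongest is S5.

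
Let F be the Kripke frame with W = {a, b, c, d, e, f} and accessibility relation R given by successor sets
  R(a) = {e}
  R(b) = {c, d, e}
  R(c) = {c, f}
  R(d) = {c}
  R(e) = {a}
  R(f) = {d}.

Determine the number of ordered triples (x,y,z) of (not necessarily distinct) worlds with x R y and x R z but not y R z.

12

Enumerating: (a,e,e), (b,c,d), (b,c,e), (b,d,d), (b,d,e), (b,e,c), (b,e,d), (b,e,e), (c,f,c), (c,f,f), (e,a,a), (f,d,d).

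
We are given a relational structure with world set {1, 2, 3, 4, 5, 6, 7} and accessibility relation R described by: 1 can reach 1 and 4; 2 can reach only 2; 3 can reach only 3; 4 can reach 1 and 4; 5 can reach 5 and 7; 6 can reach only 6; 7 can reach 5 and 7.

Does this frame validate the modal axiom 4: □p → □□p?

By correspondence theory, 4 is valid on a frame iff R is transitive.
Transitive: yes — every two-step R-path is closed by a direct edge.

Yes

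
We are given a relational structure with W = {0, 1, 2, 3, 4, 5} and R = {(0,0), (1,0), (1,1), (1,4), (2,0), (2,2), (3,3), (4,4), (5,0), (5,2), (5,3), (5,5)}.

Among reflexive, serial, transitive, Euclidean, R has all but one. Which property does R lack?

Euclidean

Reflexive: yes — every world is R-related to itself.
Serial: yes — every world has a successor (e.g. 0 R 0).
Transitive: yes — every two-step R-path is closed by a direct edge.
Euclidean: no — 1 R 0 and 1 R 4, but not 0 R 4.
Only Euclidean fails.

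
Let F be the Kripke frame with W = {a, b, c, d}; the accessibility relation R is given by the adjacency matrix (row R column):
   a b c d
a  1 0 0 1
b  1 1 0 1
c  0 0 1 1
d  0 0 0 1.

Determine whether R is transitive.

Yes

Transitive: yes — every two-step R-path is closed by a direct edge.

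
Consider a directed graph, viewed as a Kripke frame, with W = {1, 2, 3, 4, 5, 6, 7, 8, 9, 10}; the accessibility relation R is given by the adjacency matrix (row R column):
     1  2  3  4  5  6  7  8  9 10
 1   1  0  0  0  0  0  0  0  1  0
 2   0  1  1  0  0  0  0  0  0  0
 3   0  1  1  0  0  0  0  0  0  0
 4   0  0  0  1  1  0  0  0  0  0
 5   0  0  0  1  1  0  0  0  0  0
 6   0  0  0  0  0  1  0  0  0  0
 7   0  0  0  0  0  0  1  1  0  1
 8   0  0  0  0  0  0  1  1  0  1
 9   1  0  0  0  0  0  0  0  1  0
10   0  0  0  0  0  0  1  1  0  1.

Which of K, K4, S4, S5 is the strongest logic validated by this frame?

Transitive (axiom 4): yes — every two-step R-path is closed by a direct edge.
Reflexive (axiom T): yes — every world is R-related to itself.
Euclidean (axiom 5): yes — any two successors of a common world are R-related.
So F validates K, K4, S4, S5. The strongest is S5.

S5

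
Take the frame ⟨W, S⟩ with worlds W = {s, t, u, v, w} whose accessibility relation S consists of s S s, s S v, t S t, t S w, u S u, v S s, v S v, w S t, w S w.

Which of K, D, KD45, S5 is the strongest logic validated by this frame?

S5

Serial (axiom D): yes — every world has a successor (e.g. s S s).
Euclidean (axiom 5): yes — any two successors of a common world are S-related.
Transitive (axiom 4): yes — every two-step S-path is closed by a direct edge.
Reflexive (axiom T): yes — every world is S-related to itself.
So F validates K, D, KD45, S5. The strongest is S5.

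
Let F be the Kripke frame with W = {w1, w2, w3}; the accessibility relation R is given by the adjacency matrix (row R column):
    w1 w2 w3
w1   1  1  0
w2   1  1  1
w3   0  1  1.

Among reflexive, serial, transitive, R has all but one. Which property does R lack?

Reflexive: yes — every world is R-related to itself.
Serial: yes — every world has a successor (e.g. w1 R w1).
Transitive: no — w1 R w2 and w2 R w3, but not w1 R w3.
Only transitive fails.

transitive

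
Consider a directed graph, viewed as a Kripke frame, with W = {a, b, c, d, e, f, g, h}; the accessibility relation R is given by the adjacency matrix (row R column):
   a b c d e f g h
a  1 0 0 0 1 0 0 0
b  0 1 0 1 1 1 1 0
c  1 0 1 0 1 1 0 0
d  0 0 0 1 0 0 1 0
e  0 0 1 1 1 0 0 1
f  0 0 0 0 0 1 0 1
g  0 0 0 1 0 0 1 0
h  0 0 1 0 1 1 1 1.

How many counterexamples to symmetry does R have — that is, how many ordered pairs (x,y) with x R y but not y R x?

Enumerating: (a,e), (b,d), (b,e), (b,f), (b,g), (c,a), (c,f), (e,d), (h,c), (h,g).

10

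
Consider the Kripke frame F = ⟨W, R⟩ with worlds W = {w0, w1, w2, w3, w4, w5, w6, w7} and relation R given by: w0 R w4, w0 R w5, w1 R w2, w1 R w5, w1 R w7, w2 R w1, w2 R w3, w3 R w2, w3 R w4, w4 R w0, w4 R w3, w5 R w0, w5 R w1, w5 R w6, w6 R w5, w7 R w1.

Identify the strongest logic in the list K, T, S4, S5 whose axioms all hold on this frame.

Reflexive (axiom T): no — w0 is not related to itself.
Transitive (axiom 4): no — w0 R w4 and w4 R w3, but not w0 R w3.
Euclidean (axiom 5): no — w0 R w4 and w0 R w5, but not w4 R w5.
So F validates K; T would additionally require R to be reflexive. The strongest is K.

K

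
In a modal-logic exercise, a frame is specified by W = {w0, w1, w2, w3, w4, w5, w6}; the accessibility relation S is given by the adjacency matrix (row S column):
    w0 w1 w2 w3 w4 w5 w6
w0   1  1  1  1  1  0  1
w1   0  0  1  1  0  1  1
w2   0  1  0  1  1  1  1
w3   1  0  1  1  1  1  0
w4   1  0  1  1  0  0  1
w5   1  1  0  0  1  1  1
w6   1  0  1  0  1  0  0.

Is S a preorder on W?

No

Reflexive: no — w1 is not related to itself.
Transitive: no — w0 S w1 and w1 S w5, but not w0 S w5.
So S is not a preorder.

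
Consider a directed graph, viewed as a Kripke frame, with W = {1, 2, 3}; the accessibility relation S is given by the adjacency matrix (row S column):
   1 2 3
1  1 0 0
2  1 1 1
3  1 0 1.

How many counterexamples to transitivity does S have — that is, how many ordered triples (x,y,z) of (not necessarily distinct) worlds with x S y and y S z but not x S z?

0

S is transitive; there are no such tuples.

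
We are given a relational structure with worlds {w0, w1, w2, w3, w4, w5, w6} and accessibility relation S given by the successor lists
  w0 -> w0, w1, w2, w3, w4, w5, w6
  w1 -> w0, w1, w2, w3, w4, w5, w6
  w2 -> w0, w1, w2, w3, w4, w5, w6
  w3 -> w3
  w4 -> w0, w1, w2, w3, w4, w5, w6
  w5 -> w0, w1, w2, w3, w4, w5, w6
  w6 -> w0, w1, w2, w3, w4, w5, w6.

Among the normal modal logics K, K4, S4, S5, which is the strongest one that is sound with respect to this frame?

S4

Transitive (axiom 4): yes — every two-step S-path is closed by a direct edge.
Reflexive (axiom T): yes — every world is S-related to itself.
Euclidean (axiom 5): no — w0 S w3 and w0 S w1, but not w3 S w1.
So F validates K, K4, S4; S5 would additionally require S to be Euclidean. The strongest is S4.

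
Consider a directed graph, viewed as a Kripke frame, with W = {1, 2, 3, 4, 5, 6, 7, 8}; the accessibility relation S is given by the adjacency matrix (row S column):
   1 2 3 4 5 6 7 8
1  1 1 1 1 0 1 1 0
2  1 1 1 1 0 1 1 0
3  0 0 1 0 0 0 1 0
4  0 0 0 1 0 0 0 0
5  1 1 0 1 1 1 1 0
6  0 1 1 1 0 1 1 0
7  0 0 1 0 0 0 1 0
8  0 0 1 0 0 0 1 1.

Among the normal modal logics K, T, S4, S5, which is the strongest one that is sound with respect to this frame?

T

Reflexive (axiom T): yes — every world is S-related to itself.
Transitive (axiom 4): no — 5 S 1 and 1 S 3, but not 5 S 3.
Euclidean (axiom 5): no — 1 S 3 and 1 S 2, but not 3 S 2.
So F validates K, T; S4 would additionally require S to be transitive. The strongest is T.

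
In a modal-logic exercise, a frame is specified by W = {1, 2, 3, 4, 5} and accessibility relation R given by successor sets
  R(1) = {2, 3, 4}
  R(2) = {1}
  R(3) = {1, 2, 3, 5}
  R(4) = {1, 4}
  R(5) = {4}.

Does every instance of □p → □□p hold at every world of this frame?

No

The schema 4 characterises exactly the transitive frames.
Transitive: no — 1 R 3 and 3 R 5, but not 1 R 5.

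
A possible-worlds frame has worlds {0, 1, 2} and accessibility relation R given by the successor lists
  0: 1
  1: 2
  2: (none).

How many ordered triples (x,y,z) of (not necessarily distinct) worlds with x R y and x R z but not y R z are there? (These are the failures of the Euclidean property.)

Enumerating: (0,1,1), (1,2,2).

2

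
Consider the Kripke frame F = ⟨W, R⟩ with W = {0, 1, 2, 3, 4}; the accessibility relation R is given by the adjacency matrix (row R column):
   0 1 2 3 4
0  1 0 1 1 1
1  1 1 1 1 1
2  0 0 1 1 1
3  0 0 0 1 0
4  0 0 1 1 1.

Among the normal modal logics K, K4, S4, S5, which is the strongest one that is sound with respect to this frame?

S4

Transitive (axiom 4): yes — every two-step R-path is closed by a direct edge.
Reflexive (axiom T): yes — every world is R-related to itself.
Euclidean (axiom 5): no — 0 R 3 and 0 R 2, but not 3 R 2.
So F validates K, K4, S4; S5 would additionally require R to be Euclidean. The strongest is S4.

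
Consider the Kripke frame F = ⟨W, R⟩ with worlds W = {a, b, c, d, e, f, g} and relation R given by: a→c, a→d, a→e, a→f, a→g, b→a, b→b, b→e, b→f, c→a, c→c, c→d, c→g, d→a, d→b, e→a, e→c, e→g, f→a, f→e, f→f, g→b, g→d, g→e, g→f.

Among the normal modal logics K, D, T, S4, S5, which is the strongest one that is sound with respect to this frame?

Serial (axiom D): yes — every world has a successor (e.g. a R c).
Reflexive (axiom T): no — a is not related to itself.
Transitive (axiom 4): no — a R d and d R b, but not a R b.
Euclidean (axiom 5): no — a R c and a R e, but not c R e.
So F validates K, D; T would additionally require R to be reflexive. The strongest is D.

D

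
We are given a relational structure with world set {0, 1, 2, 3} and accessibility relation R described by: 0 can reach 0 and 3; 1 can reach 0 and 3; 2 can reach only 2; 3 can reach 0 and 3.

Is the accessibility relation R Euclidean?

Euclidean: yes — any two successors of a common world are R-related.

Yes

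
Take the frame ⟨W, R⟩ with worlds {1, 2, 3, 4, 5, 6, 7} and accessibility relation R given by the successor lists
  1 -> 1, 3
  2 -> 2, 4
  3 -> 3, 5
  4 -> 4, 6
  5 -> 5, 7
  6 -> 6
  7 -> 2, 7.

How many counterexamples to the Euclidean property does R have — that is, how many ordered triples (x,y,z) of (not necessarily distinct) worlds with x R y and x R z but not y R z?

Enumerating: (1,3,1), (2,4,2), (3,5,3), (4,6,4), (5,7,5), (7,2,7).

6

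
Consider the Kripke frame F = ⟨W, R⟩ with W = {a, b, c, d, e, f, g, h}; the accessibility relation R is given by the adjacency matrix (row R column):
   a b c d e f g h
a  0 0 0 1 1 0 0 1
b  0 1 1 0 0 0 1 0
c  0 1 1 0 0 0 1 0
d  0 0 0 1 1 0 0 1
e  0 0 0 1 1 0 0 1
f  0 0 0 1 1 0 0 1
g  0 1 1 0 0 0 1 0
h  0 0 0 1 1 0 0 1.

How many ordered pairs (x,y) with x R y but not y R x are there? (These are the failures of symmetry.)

6

Enumerating: (a,d), (a,e), (a,h), (f,d), (f,e), (f,h).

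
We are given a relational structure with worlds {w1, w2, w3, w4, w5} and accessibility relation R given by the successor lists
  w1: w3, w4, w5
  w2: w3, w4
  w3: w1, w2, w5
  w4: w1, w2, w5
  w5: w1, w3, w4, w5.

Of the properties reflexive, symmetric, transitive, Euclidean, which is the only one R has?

Reflexive: no — w1 is not related to itself.
Symmetric: yes — every pair in R has its reverse in R.
Transitive: no — w1 R w3 and w3 R w2, but not w1 R w2.
Euclidean: no — w1 R w3 and w1 R w4, but not w3 R w4.
Only symmetric holds.

symmetric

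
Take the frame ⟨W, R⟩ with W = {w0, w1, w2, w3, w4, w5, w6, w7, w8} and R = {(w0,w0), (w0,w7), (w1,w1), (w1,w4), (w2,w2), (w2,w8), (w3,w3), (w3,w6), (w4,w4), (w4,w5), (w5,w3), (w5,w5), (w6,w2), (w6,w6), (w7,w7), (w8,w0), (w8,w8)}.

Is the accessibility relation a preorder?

No

Reflexive: yes — every world is R-related to itself.
Transitive: no — w1 R w4 and w4 R w5, but not w1 R w5.
So R is not a preorder.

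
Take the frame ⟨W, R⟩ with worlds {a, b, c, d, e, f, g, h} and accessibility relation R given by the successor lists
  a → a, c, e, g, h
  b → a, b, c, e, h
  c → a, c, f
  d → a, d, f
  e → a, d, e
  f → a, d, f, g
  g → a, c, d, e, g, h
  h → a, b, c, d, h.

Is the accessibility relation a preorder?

Reflexive: yes — every world is R-related to itself.
Transitive: no — a R c and c R f, but not a R f.
So R is not a preorder.

No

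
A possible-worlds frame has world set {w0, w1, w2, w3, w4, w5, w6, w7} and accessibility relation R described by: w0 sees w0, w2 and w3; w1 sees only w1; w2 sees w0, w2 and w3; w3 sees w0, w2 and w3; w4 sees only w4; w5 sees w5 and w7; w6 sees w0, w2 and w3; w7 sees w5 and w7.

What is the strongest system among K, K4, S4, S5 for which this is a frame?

Transitive (axiom 4): yes — every two-step R-path is closed by a direct edge.
Reflexive (axiom T): no — w6 is not related to itself.
Euclidean (axiom 5): yes — any two successors of a common world are R-related.
So F validates K, K4; S4 would additionally require R to be reflexive. The strongest is K4.

K4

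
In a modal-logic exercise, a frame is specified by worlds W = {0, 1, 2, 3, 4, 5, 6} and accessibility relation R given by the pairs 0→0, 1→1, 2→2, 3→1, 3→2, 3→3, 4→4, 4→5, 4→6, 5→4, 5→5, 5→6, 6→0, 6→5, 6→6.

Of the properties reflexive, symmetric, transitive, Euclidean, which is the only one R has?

Reflexive: yes — every world is R-related to itself.
Symmetric: no — 3 R 1 but not 1 R 3.
Transitive: no — 4 R 6 and 6 R 0, but not 4 R 0.
Euclidean: no — 3 R 1 and 3 R 2, but not 1 R 2.
Only reflexive holds.

reflexive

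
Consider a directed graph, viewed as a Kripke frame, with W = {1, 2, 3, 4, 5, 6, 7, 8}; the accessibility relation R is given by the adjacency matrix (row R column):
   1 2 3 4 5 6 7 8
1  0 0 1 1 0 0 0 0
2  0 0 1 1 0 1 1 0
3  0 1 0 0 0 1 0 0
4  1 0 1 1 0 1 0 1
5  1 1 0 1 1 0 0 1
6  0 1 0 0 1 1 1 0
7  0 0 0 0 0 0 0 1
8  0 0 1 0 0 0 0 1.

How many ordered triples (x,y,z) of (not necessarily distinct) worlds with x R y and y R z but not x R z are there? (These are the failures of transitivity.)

Enumerating: (1,3,2), (1,3,6), (1,4,1), (1,4,6), (1,4,8), (2,3,2), (2,4,1), (2,4,8), (2,6,2), (2,6,5), (2,7,8), (3,2,3), … and 24 more.
Total: 36.

36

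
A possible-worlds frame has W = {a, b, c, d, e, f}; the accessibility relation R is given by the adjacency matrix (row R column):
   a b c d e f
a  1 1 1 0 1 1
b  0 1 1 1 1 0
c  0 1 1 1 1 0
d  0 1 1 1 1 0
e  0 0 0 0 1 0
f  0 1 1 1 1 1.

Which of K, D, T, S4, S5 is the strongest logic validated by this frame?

Serial (axiom D): yes — every world has a successor (e.g. a R a).
Reflexive (axiom T): yes — every world is R-related to itself.
Transitive (axiom 4): no — a R b and b R d, but not a R d.
Euclidean (axiom 5): no — a R b and a R f, but not b R f.
So F validates K, D, T; S4 would additionally require R to be transitive. The strongest is T.

T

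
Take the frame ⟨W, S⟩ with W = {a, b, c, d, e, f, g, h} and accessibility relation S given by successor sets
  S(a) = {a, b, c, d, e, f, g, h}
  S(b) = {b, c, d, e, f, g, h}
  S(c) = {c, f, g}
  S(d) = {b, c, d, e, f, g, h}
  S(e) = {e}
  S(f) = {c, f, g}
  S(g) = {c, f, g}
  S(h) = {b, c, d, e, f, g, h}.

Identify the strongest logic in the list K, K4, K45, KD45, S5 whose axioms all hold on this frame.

K4

Transitive (axiom 4): yes — every two-step S-path is closed by a direct edge.
Euclidean (axiom 5): no — a S c and a S b, but not c S b.
Serial (axiom D): yes — every world has a successor (e.g. a S a).
Reflexive (axiom T): yes — every world is S-related to itself.
So F validates K, K4; K45 would additionally require S to be Euclidean. The strongest is K4.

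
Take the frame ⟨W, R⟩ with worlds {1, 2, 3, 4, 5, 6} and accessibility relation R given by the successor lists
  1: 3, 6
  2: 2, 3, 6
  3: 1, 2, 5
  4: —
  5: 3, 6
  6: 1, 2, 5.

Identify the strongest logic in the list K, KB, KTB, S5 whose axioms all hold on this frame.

Symmetric (axiom B): yes — every pair in R has its reverse in R.
Reflexive (axiom T): no — 1 is not related to itself.
Euclidean (axiom 5): no — 1 R 3 and 1 R 6, but not 3 R 6.
So F validates K, KB; KTB would additionally require R to be reflexive. The strongest is KB.

KB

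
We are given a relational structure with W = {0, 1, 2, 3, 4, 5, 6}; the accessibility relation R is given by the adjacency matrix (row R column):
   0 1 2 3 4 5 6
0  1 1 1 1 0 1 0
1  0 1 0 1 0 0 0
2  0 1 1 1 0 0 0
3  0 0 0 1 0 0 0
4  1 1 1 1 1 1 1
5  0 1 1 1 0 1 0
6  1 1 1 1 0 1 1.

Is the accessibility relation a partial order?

Reflexive: yes — every world is R-related to itself.
Transitive: yes — every two-step R-path is closed by a direct edge.
Antisymmetric: yes — no distinct pair is related both ways.
So R is a partial order.

Yes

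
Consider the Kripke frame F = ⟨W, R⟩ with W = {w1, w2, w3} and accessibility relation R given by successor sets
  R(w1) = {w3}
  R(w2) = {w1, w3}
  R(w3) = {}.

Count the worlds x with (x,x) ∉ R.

3

Enumerating: w1, w2, w3.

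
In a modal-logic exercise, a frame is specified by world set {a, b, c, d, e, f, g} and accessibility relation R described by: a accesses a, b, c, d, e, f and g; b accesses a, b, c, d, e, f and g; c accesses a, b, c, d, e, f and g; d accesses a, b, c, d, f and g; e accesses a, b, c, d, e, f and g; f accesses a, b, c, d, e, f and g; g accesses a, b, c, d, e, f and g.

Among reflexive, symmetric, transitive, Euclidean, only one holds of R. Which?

Reflexive: yes — every world is R-related to itself.
Symmetric: no — e R d but not d R e.
Transitive: no — d R a and a R e, but not d R e.
Euclidean: no — a R d and a R e, but not d R e.
Only reflexive holds.

reflexive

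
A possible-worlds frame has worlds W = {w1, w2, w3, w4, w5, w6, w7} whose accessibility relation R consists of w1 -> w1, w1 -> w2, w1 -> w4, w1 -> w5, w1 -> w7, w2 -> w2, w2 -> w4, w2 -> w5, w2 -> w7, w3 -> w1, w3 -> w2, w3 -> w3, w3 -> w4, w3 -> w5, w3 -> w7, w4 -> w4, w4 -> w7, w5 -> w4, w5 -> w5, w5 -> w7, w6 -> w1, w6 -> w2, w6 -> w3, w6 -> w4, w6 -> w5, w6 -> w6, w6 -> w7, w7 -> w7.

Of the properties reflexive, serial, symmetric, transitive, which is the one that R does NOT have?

Reflexive: yes — every world is R-related to itself.
Serial: yes — every world has a successor (e.g. w1 R w1).
Symmetric: no — w1 R w2 but not w2 R w1.
Transitive: yes — every two-step R-path is closed by a direct edge.
Only symmetric fails.

symmetric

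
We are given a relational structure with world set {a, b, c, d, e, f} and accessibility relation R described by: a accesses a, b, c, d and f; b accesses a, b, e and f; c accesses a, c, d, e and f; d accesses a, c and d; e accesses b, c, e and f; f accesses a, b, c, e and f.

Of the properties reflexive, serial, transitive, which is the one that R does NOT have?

Reflexive: yes — every world is R-related to itself.
Serial: yes — every world has a successor (e.g. a R a).
Transitive: no — a R b and b R e, but not a R e.
Only transitive fails.

transitive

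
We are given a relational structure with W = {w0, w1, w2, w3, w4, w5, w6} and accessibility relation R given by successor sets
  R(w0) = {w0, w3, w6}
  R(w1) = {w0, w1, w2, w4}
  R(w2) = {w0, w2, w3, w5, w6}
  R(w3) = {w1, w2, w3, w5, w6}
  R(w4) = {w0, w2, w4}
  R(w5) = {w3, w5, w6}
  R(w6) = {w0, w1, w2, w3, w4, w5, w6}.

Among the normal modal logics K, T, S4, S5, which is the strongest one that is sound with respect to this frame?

Reflexive (axiom T): yes — every world is R-related to itself.
Transitive (axiom 4): no — w0 R w3 and w3 R w1, but not w0 R w1.
Euclidean (axiom 5): no — w1 R w0 and w1 R w2, but not w0 R w2.
So F validates K, T; S4 would additionally require R to be transitive. The strongest is T.

T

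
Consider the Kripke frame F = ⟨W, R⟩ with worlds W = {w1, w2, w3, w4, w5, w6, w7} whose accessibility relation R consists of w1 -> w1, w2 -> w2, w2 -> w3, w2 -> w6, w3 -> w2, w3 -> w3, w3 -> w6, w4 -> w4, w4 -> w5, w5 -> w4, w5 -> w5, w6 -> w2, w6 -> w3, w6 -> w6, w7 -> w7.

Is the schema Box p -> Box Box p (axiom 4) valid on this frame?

Yes

The schema 4 characterises exactly the transitive frames.
Transitive: yes — every two-step R-path is closed by a direct edge.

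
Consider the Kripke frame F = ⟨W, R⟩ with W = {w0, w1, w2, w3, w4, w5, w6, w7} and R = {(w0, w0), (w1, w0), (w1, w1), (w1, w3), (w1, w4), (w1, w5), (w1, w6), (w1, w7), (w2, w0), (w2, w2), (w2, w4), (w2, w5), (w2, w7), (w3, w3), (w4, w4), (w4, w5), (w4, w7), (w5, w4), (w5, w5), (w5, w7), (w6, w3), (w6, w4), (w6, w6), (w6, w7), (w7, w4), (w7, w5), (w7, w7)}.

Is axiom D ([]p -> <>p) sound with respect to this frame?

Yes

Axiom D corresponds to the accessibility relation being serial.
Serial: yes — every world has a successor (e.g. w0 R w0).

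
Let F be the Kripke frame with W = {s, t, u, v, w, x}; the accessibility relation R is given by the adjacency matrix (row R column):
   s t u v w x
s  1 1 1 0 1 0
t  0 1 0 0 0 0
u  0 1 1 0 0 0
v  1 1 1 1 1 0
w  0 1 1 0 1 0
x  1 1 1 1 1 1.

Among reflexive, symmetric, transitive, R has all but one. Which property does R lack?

Reflexive: yes — every world is R-related to itself.
Symmetric: no — s R t but not t R s.
Transitive: yes — every two-step R-path is closed by a direct edge.
Only symmetric fails.

symmetric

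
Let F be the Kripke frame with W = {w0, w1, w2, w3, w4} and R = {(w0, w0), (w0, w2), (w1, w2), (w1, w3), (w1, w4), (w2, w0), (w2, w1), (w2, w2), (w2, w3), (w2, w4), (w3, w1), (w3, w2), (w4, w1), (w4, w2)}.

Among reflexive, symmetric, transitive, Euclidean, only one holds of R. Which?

symmetric

Reflexive: no — w1 is not related to itself.
Symmetric: yes — every pair in R has its reverse in R.
Transitive: no — w0 R w2 and w2 R w1, but not w0 R w1.
Euclidean: no — w1 R w3 and w1 R w4, but not w3 R w4.
Only symmetric holds.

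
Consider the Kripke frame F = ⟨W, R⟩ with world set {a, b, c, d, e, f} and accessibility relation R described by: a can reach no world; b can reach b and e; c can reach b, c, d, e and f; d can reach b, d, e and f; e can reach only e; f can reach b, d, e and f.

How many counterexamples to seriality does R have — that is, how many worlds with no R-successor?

1

Enumerating: a.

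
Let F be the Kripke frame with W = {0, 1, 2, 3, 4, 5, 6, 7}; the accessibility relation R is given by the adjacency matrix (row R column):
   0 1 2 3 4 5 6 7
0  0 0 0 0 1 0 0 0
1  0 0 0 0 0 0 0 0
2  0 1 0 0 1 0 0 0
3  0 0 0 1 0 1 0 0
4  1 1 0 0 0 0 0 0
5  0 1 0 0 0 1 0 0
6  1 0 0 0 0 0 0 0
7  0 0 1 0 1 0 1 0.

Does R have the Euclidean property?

No

Euclidean: no — 2 R 1 and 2 R 4, but not 1 R 4.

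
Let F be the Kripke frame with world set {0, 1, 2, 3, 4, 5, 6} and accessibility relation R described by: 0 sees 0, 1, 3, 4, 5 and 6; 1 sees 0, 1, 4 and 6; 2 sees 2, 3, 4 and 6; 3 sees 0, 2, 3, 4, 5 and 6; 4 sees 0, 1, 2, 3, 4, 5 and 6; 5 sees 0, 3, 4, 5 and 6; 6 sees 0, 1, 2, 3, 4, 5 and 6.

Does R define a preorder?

Reflexive: yes — every world is R-related to itself.
Transitive: no — 0 R 3 and 3 R 2, but not 0 R 2.
So R is not a preorder.

No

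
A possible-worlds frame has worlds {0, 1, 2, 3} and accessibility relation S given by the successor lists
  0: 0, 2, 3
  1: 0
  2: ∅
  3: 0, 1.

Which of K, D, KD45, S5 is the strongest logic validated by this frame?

Serial (axiom D): no — 2 has no S-successor.
Euclidean (axiom 5): no — 0 S 2 and 0 S 3, but not 2 S 3.
Transitive (axiom 4): no — 0 S 3 and 3 S 1, but not 0 S 1.
Reflexive (axiom T): no — 1 is not related to itself.
So F validates K; D would additionally require S to be serial. The strongest is K.

K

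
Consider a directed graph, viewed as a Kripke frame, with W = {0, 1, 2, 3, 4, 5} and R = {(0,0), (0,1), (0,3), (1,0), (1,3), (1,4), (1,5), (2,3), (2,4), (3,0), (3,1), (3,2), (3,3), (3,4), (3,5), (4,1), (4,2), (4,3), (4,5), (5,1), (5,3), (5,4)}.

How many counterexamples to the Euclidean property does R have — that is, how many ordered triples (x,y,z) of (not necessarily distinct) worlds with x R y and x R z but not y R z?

Enumerating: (0,1,1), (1,0,4), (1,0,5), (1,4,0), (1,4,4), (1,5,0), (1,5,5), (2,4,4), (3,0,2), (3,0,4), (3,0,5), (3,1,1), … and 19 more.
Total: 31.

31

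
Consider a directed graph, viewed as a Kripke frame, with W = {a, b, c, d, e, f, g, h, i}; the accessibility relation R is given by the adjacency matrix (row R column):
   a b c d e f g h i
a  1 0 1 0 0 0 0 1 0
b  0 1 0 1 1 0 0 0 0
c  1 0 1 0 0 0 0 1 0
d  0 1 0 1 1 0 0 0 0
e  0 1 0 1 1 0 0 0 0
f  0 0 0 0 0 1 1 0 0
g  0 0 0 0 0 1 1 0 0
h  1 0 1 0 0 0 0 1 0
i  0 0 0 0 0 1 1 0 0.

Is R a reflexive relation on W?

Reflexive: no — i is not related to itself.

No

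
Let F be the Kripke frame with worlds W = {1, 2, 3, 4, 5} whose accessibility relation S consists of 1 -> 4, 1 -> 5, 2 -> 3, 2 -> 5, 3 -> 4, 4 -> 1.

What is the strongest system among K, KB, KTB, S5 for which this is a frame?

Symmetric (axiom B): no — 1 S 5 but not 5 S 1.
Reflexive (axiom T): no — 1 is not related to itself.
Euclidean (axiom 5): no — 1 S 4 and 1 S 5, but not 4 S 5.
So F validates K; KB would additionally require S to be symmetric. The strongest is K.

K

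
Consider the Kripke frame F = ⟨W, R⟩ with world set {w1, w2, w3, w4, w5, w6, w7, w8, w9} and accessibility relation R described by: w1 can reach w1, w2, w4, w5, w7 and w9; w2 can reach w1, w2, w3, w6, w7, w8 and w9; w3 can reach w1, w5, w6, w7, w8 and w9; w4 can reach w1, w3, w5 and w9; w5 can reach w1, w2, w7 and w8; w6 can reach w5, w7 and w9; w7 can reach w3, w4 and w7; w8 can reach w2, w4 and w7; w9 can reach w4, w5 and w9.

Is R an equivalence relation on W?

Reflexive: no — w3 is not related to itself.
Symmetric: no — w1 R w7 but not w7 R w1.
Transitive: no — w1 R w2 and w2 R w3, but not w1 R w3.
So R is not an equivalence relation.

No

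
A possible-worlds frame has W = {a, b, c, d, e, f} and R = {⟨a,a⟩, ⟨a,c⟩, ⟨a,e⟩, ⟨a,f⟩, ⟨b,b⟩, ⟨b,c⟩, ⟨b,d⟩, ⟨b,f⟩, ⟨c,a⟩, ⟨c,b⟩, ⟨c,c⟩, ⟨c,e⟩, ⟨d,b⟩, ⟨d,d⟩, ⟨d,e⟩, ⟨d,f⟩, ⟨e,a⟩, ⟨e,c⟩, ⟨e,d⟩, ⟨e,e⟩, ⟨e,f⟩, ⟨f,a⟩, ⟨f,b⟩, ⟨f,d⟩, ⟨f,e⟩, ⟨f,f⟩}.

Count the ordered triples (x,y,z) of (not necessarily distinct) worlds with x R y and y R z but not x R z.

Enumerating: (a,c,b), (a,e,d), (a,f,b), (a,f,d), (b,c,a), (b,c,e), (b,d,e), (b,f,a), (b,f,e), (c,a,f), (c,b,d), (c,b,f), … and 12 more.
Total: 24.

24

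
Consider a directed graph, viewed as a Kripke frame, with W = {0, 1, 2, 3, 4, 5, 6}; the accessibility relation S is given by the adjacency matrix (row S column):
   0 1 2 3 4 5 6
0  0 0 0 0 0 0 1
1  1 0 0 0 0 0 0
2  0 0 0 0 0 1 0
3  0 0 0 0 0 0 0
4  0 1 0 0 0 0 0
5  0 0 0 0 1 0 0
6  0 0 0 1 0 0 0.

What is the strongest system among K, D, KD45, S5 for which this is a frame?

Serial (axiom D): no — 3 has no S-successor.
Euclidean (axiom 5): no — 0 S 6 and 0 S 6, but not 6 S 6.
Transitive (axiom 4): no — 0 S 6 and 6 S 3, but not 0 S 3.
Reflexive (axiom T): no — 0 is not related to itself.
So F validates K; D would additionally require S to be serial. The strongest is K.

K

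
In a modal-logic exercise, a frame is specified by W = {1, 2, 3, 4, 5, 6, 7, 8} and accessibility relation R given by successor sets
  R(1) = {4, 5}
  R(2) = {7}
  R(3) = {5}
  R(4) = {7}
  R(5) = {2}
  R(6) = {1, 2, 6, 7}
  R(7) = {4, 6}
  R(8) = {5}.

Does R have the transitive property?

No

Transitive: no — 1 R 4 and 4 R 7, but not 1 R 7.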